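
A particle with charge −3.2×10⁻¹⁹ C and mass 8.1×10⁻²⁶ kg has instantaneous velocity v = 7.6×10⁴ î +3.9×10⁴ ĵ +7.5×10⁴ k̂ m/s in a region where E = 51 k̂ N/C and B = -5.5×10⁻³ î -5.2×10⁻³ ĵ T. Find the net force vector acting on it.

F ≈ (-1.25×10⁻¹⁶, 1.32×10⁻¹⁶, 4.15×10⁻¹⁷) N

v×B = (390, -412, -181) N/C.
E + v×B = (390, -412, -130) N/C.
F = q(E + v×B) = (−3.2×10⁻¹⁹ C)·(390, -412, -130) = (-1.25×10⁻¹⁶, 1.32×10⁻¹⁶, 4.15×10⁻¹⁷) N.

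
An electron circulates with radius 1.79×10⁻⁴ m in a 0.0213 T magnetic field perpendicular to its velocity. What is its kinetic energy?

KE ≈ 1.28 eV

v = |q|Br/m, then KE = ½mv² = (qBr)²/(2m).
v = (1.602×10⁻¹⁹)(0.0213)(1.79×10⁻⁴)/9.109×10⁻³¹ ≈ 6.705×10⁵ m/s.
KE = ½(9.109×10⁻³¹)(6.705×10⁵)² ≈ 2.05×10⁻¹⁹ J = 1.28 eV.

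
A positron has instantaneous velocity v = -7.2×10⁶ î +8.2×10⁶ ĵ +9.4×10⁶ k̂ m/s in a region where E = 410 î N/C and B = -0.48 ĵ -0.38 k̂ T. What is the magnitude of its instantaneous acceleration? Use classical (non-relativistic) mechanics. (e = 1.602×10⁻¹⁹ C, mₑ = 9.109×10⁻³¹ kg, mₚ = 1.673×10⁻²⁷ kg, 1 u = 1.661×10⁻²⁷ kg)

v×B = (1.40×10⁶, -2.74×10⁶, 3.46×10⁶) N/C.
E + v×B = (1.40×10⁶, -2.74×10⁶, 3.46×10⁶) N/C.
F = q(E + v×B) = (1.602×10⁻¹⁹ C)·(1.40×10⁶, -2.74×10⁶, 3.46×10⁶) = (2.24×10⁻¹³, -4.38×10⁻¹³, 5.54×10⁻¹³) N.
|a| = |F|/m = 7.407×10⁻¹³/9.109×10⁻³¹ ≈ 8.13×10¹⁷ m/s².

|a| ≈ 8.13×10¹⁷ m/s²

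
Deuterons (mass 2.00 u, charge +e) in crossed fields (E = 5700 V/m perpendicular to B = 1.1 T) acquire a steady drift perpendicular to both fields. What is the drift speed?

In crossed fields the guiding centre drifts at v_d = |E×B|/B² = E/B, independent of charge and mass.
v_d = 5700/1.1 = 5200 m/s.

v_d ≈ 5200 m/s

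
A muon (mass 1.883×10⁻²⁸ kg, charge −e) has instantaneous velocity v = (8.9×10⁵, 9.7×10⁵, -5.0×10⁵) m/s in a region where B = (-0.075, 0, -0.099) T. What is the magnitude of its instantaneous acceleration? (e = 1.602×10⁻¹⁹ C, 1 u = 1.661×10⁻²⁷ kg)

v×B = (-9.60×10⁴, 1.26×10⁵, 7.28×10⁴) N/C.
F = q v×B = (−1.602×10⁻¹⁹ C)·(-9.60×10⁴, 1.26×10⁵, 7.28×10⁴) = (1.54×10⁻¹⁴, -2.01×10⁻¹⁴, -1.17×10⁻¹⁴) N.
|a| = |F|/m = 2.788×10⁻¹⁴/1.883×10⁻²⁸ ≈ 1.48×10¹⁴ m/s².

|a| ≈ 1.48×10¹⁴ m/s²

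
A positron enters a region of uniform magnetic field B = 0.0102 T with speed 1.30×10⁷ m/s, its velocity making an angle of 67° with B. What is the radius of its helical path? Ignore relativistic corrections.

v⊥ = v sinθ = 1.30×10⁷·sin67° ≈ 1.197×10⁷ m/s.
r = m v⊥/(|q|B) = (9.109×10⁻³¹)(1.197×10⁷)/((1.602×10⁻¹⁹)(0.0102)) ≈ 6.67×10⁻³ m.

r ≈ 6.67×10⁻³ m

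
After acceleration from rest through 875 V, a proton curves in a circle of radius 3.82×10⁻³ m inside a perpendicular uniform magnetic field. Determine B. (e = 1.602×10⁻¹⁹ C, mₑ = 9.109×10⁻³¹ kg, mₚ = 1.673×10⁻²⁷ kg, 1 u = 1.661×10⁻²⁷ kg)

v = √(2|q|V/m) = √(2·1.602×10⁻¹⁹·875/1.673×10⁻²⁷) ≈ 4.094×10⁵ m/s.
B = mv/(|q|r) = (1.673×10⁻²⁷)(4.094×10⁵)/((1.602×10⁻¹⁹)(3.82×10⁻³)) ≈ 1.12 T.

B ≈ 1.12 T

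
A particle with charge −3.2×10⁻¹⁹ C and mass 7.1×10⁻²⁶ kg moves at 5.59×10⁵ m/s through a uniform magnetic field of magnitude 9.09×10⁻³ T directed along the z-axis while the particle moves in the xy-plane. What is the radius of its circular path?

The magnetic force provides the centripetal force: |q|vB = mv²/r.
r = mv/(|q|B) = (7.1×10⁻²⁶)(5.59×10⁵)/((3.2×10⁻¹⁹)(9.09×10⁻³)) ≈ 13.6 m.

r ≈ 13.6 m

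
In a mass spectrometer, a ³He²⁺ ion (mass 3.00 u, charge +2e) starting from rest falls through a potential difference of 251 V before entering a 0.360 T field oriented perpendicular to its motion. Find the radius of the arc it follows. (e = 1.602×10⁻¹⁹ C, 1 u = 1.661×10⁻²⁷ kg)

r ≈ 7.76×10⁻³ m

Acceleration: |q|V = ½mv² ⇒ v = √(2|q|V/m) = √(2·3.204×10⁻¹⁹·251/4.983×10⁻²⁷) ≈ 1.797×10⁵ m/s.
In the field: r = mv/(|q|B) = (4.983×10⁻²⁷)(1.797×10⁵)/((3.204×10⁻¹⁹)(0.360)) ≈ 7.76×10⁻³ m.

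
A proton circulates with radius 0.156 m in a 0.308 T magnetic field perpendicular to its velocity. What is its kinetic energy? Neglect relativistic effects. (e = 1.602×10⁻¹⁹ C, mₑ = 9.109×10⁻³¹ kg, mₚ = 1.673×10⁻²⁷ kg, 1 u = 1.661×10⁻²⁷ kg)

KE ≈ 1.77×10⁻¹⁴ J

v = |q|Br/m, then KE = ½mv² = (qBr)²/(2m).
v = (1.602×10⁻¹⁹)(0.308)(0.156)/1.673×10⁻²⁷ ≈ 4.601×10⁶ m/s.
KE = ½(1.673×10⁻²⁷)(4.601×10⁶)² ≈ 1.77×10⁻¹⁴ J.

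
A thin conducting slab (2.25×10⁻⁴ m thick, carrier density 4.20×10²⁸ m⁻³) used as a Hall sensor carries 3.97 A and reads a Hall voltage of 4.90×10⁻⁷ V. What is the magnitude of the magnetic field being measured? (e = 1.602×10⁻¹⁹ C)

B ≈ 0.187 T

From V_H = IB/(n e t), B = V_H n e t / I.
B = (4.90×10⁻⁷)(4.20×10²⁸)(1.602×10⁻¹⁹)(2.25×10⁻⁴)/3.97 ≈ 0.187 T.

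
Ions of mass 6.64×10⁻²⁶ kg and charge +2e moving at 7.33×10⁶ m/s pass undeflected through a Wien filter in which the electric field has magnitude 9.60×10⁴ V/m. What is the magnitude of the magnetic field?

B = 0.0131 T

Balance of forces in the selector: qE = qvB ⇒ B = E/v.
B = 9.60×10⁴/7.33×10⁶ = 0.0131 T.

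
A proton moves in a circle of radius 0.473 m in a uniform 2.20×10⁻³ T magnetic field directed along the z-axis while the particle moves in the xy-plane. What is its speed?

From |q|vB = mv²/r, v = |q|Br/m.
v = (1.602×10⁻¹⁹)(2.20×10⁻³)(0.473)/1.673×10⁻²⁷ ≈ 9.96×10⁴ m/s.

v ≈ 9.96×10⁴ m/s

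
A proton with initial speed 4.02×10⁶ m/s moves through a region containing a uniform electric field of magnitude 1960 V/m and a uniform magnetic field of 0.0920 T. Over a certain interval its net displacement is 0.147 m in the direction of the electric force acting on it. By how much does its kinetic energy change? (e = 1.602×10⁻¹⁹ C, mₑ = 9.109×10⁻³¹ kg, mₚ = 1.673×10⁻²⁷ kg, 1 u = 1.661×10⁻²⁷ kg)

The magnetic force is always ⟂ v and does no work; only the electric force changes KE.
ΔKE = F_E · d = |q|E d = (1.602×10⁻¹⁹)(1960)(0.147) ≈ 4.62×10⁻¹⁷ J.

ΔKE ≈ 4.62×10⁻¹⁷ J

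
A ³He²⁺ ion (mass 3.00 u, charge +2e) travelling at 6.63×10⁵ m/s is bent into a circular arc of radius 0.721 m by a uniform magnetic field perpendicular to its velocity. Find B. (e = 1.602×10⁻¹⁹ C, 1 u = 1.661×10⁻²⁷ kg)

From |q|vB = mv²/r, B = mv/(|q|r).
B = (4.983×10⁻²⁷)(6.63×10⁵)/((3.204×10⁻¹⁹)(0.721)) ≈ 0.0143 T.

B ≈ 0.0143 T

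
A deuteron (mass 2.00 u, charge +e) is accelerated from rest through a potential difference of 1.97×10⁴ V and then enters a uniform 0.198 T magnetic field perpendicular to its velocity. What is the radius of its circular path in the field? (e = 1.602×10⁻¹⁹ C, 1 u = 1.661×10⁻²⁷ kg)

r ≈ 0.144 m

Acceleration: |q|V = ½mv² ⇒ v = √(2|q|V/m) = √(2·1.602×10⁻¹⁹·1.97×10⁴/3.322×10⁻²⁷) ≈ 1.378×10⁶ m/s.
In the field: r = mv/(|q|B) = (3.322×10⁻²⁷)(1.378×10⁶)/((1.602×10⁻¹⁹)(0.198)) ≈ 0.144 m.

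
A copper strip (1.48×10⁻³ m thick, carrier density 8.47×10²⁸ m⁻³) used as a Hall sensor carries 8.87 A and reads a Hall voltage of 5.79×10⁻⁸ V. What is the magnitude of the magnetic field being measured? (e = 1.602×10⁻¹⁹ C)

B ≈ 0.131 T

From V_H = IB/(n e t), B = V_H n e t / I.
B = (5.79×10⁻⁸)(8.47×10²⁸)(1.602×10⁻¹⁹)(1.48×10⁻³)/8.87 ≈ 0.131 T.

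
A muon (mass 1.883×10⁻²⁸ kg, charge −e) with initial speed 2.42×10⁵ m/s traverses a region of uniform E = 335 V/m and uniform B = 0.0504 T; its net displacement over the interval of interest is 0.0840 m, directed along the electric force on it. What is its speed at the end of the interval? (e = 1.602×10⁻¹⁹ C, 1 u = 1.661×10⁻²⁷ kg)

v_f ≈ 3.26×10⁵ m/s

B does no work; ΔKE = |q|E d.
½mv_f² = ½mv₀² + |q|Ed = ½(1.883×10⁻²⁸)(2.42×10⁵)² + (1.602×10⁻¹⁹)(335)(0.0840) ≈ 5.514×10⁻¹⁸ J + 4.508×10⁻¹⁸ J ≈ 1.002×10⁻¹⁷ J.
v_f = √(2·1.002×10⁻¹⁷/1.883×10⁻²⁸) ≈ 3.26×10⁵ m/s.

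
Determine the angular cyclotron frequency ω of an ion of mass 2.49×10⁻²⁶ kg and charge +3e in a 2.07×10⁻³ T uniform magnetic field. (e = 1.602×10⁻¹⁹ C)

ω = |q|B/m.
ω = (4.806×10⁻¹⁹)(2.07×10⁻³)/2.49×10⁻²⁶ ≈ 4.00×10⁴ rad/s.

ω ≈ 4.00×10⁴ rad/s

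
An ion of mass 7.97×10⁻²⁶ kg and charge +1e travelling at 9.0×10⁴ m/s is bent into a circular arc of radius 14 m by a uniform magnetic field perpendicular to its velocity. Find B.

B ≈ 3.2×10⁻³ T

From |q|vB = mv²/r, B = mv/(|q|r).
B = (7.97×10⁻²⁶)(9.0×10⁴)/((1.602×10⁻¹⁹)(14)) ≈ 3.2×10⁻³ T.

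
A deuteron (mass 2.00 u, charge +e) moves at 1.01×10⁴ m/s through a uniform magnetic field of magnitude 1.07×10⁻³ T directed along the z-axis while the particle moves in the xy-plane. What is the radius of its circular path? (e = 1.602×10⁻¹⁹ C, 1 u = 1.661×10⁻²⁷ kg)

The magnetic force provides the centripetal force: |q|vB = mv²/r.
r = mv/(|q|B) = (3.322×10⁻²⁷)(1.01×10⁴)/((1.602×10⁻¹⁹)(1.07×10⁻³)) ≈ 0.196 m.

r ≈ 0.196 m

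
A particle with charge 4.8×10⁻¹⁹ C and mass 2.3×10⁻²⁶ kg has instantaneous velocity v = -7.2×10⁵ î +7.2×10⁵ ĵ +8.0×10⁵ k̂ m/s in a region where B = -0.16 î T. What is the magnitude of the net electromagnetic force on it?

v×B = (0, -1.28×10⁵, 1.15×10⁵) N/C.
F = q v×B = (4.8×10⁻¹⁹ C)·(0, -1.28×10⁵, 1.15×10⁵) = (0, -6.14×10⁻¹⁴, 5.53×10⁻¹⁴) N.
|F| = 8.27×10⁻¹⁴ N.

|F| ≈ 8.27×10⁻¹⁴ N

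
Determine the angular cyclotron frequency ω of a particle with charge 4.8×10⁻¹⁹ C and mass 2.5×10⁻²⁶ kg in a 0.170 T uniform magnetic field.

ω ≈ 3.26×10⁶ rad/s

ω = |q|B/m.
ω = (4.8×10⁻¹⁹)(0.170)/2.5×10⁻²⁶ ≈ 3.26×10⁶ rad/s.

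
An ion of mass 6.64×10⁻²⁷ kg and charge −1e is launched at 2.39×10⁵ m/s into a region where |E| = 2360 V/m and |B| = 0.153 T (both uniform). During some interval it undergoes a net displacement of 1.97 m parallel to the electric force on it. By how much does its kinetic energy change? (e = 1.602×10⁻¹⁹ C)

ΔKE ≈ 7.45×10⁻¹⁶ J

The magnetic force is always ⟂ v and does no work; only the electric force changes KE.
ΔKE = F_E · d = |q|E d = (1.602×10⁻¹⁹)(2360)(1.97) ≈ 7.45×10⁻¹⁶ J.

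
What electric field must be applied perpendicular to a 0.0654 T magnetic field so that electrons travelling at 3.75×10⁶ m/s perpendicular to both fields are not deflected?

For straight-line motion qE = qvB, so E = vB.
E = 3.75×10⁶ × 0.0654 = 2.45×10⁵ V/m.

E = 2.45×10⁵ V/m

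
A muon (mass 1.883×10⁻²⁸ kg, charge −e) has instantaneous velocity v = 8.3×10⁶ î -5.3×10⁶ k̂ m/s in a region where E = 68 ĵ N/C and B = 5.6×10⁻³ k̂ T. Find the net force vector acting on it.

v×B = (0, -4.65×10⁴, 0) N/C.
E + v×B = (0, -4.64×10⁴, 0) N/C.
F = q(E + v×B) = (−1.602×10⁻¹⁹ C)·(0, -4.64×10⁴, 0) = (0, 7.44×10⁻¹⁵, 0) N.

F ≈ (0, 7.44×10⁻¹⁵, 0) N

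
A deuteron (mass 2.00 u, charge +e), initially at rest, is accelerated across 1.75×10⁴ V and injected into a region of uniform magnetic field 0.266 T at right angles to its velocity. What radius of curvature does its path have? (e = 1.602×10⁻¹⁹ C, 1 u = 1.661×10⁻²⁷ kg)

r ≈ 0.101 m

Acceleration: |q|V = ½mv² ⇒ v = √(2|q|V/m) = √(2·1.602×10⁻¹⁹·1.75×10⁴/3.322×10⁻²⁷) ≈ 1.299×10⁶ m/s.
In the field: r = mv/(|q|B) = (3.322×10⁻²⁷)(1.299×10⁶)/((1.602×10⁻¹⁹)(0.266)) ≈ 0.101 m.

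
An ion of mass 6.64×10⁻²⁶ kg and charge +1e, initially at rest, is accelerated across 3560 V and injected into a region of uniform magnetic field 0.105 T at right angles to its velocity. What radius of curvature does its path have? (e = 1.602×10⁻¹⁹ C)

Acceleration: |q|V = ½mv² ⇒ v = √(2|q|V/m) = √(2·1.602×10⁻¹⁹·3560/6.64×10⁻²⁶) ≈ 1.311×10⁵ m/s.
In the field: r = mv/(|q|B) = (6.64×10⁻²⁶)(1.311×10⁵)/((1.602×10⁻¹⁹)(0.105)) ≈ 0.517 m.

r ≈ 0.517 m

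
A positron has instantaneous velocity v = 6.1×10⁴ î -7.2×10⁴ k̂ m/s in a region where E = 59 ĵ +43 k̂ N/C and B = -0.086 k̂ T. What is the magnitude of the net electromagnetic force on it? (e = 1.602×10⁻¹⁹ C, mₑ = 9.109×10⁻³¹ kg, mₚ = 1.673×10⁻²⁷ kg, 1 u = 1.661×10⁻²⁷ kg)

v×B = (0, 5250, 0) N/C.
E + v×B = (0, 5300, 43.0) N/C.
F = q(E + v×B) = (1.602×10⁻¹⁹ C)·(0, 5300, 43.0) = (0, 8.50×10⁻¹⁶, 6.89×10⁻¹⁸) N.
|F| = 8.50×10⁻¹⁶ N.

|F| ≈ 8.50×10⁻¹⁶ N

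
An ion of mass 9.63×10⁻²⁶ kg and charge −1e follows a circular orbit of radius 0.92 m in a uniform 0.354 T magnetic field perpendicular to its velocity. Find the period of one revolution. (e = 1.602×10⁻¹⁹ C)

T ≈ 1.07×10⁻⁵ s

The cyclotron period depends only on m, q, B: T = 2πm/(|q|B).
T = 2π(9.63×10⁻²⁶)/((1.602×10⁻¹⁹)(0.354)) ≈ 1.07×10⁻⁵ s.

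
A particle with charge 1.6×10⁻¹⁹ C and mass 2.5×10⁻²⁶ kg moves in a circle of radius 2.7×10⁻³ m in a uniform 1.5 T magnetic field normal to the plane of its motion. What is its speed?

v ≈ 2.6×10⁴ m/s

From |q|vB = mv²/r, v = |q|Br/m.
v = (1.6×10⁻¹⁹)(1.5)(2.7×10⁻³)/2.5×10⁻²⁶ ≈ 2.6×10⁴ m/s.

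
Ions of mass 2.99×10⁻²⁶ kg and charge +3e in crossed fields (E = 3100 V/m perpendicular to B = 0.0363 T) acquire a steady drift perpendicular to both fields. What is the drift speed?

v_d ≈ 8.54×10⁴ m/s

The E×B drift speed is v_d = E/B.
v_d = 3100/0.0363 = 8.54×10⁴ m/s.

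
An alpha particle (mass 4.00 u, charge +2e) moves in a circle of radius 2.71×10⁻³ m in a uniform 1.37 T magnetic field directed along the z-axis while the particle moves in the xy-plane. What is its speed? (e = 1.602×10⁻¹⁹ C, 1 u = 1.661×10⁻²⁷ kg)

From |q|vB = mv²/r, v = |q|Br/m.
v = (3.204×10⁻¹⁹)(1.37)(2.71×10⁻³)/6.644×10⁻²⁷ ≈ 1.79×10⁵ m/s.

v ≈ 1.79×10⁵ m/s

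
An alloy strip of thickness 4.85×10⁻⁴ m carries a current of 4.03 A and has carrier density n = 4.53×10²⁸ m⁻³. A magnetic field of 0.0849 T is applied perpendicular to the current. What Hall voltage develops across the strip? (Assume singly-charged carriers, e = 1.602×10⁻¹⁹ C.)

V_H ≈ 9.72×10⁻⁸ V

V_H = IB/(n e t).
V_H = (4.03)(0.0849)/((4.53×10²⁸)(1.602×10⁻¹⁹)(4.85×10⁻⁴)) ≈ 9.72×10⁻⁸ V.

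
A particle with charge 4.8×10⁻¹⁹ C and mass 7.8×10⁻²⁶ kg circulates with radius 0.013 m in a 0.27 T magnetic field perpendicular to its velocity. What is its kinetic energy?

KE ≈ 1.8×10⁻¹⁷ J

v = |q|Br/m, then KE = ½mv² = (qBr)²/(2m).
v = (4.8×10⁻¹⁹)(0.27)(0.013)/7.8×10⁻²⁶ ≈ 2.160×10⁴ m/s.
KE = ½(7.8×10⁻²⁶)(2.160×10⁴)² ≈ 1.8×10⁻¹⁷ J.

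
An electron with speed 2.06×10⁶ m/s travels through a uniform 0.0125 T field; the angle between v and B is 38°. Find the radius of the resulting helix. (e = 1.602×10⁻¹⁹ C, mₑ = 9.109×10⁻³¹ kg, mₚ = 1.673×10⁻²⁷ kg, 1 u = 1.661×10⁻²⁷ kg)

v⊥ = v sinθ = 2.06×10⁶·sin38° ≈ 1.268×10⁶ m/s.
r = m v⊥/(|q|B) = (9.109×10⁻³¹)(1.268×10⁶)/((1.602×10⁻¹⁹)(0.0125)) ≈ 5.77×10⁻⁴ m.

r ≈ 5.77×10⁻⁴ m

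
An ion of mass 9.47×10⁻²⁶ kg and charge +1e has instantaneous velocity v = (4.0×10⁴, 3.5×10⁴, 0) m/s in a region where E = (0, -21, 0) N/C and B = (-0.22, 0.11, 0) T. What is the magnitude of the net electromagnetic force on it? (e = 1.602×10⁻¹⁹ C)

|F| ≈ 1.94×10⁻¹⁵ N

v×B = (0, 0, 1.21×10⁴) N/C.
E + v×B = (0, -21.0, 1.21×10⁴) N/C.
F = q(E + v×B) = (1.602×10⁻¹⁹ C)·(0, -21.0, 1.21×10⁴) = (0, -3.36×10⁻¹⁸, 1.94×10⁻¹⁵) N.
|F| = 1.94×10⁻¹⁵ N.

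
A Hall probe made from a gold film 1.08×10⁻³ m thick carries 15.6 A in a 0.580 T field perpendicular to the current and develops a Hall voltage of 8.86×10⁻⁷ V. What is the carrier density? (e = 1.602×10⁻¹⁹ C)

n ≈ 5.90×10²⁸ m⁻³

From V_H = IB/(n e t), n = IB/(V_H e t).
n = (15.6)(0.580)/((8.86×10⁻⁷)(1.602×10⁻¹⁹)(1.08×10⁻³)) ≈ 5.90×10²⁸ m⁻³.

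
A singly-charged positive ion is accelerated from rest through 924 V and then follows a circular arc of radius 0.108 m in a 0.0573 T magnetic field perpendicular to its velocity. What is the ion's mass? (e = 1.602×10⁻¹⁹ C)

m ≈ 3.32×10⁻²⁷ kg

Combine |q|V = ½mv² and r = mv/(|q|B): eliminate v to get m = qB²r²/(2V).
m = (1.602×10⁻¹⁹)(0.0573)²(0.108)²/(2·924) ≈ 3.32×10⁻²⁷ kg.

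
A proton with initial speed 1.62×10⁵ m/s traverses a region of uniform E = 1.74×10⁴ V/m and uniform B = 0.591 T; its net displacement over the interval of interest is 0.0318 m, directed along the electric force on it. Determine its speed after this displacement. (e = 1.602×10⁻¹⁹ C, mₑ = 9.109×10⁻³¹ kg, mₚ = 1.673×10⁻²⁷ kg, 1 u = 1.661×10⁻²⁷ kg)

B does no work; ΔKE = |q|E d.
½mv_f² = ½mv₀² + |q|Ed = ½(1.673×10⁻²⁷)(1.62×10⁵)² + (1.602×10⁻¹⁹)(1.74×10⁴)(0.0318) ≈ 2.195×10⁻¹⁷ J + 8.864×10⁻¹⁷ J ≈ 1.106×10⁻¹⁶ J.
v_f = √(2·1.106×10⁻¹⁶/1.673×10⁻²⁷) ≈ 3.64×10⁵ m/s.

v_f ≈ 3.64×10⁵ m/s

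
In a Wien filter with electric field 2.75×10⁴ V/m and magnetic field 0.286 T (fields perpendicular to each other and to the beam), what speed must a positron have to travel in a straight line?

v = 9.62×10⁴ m/s

For undeflected motion the electric and magnetic forces balance: qE = qvB.
v = E/B = 2.75×10⁴/0.286 = 9.62×10⁴ m/s.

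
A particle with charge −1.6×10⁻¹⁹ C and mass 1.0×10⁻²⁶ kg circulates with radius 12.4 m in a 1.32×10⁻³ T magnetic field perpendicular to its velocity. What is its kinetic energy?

KE ≈ 2140 eV

v = |q|Br/m, then KE = ½mv² = (qBr)²/(2m).
v = (1.6×10⁻¹⁹)(1.32×10⁻³)(12.4)/1.0×10⁻²⁶ ≈ 2.619×10⁵ m/s.
KE = ½(1.0×10⁻²⁶)(2.619×10⁵)² ≈ 3.43×10⁻¹⁶ J = 2140 eV.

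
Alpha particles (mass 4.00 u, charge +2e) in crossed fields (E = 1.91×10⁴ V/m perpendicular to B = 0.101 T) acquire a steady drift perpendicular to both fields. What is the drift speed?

The E×B drift speed is v_d = E/B.
v_d = 1.91×10⁴/0.101 = 1.89×10⁵ m/s.

v_d ≈ 1.89×10⁵ m/s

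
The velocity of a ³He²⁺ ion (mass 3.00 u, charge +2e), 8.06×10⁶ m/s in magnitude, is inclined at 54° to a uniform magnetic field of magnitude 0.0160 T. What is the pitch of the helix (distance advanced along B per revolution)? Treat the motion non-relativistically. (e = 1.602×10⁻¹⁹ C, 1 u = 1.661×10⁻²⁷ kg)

v∥ = v cosθ = 8.06×10⁶·cos54° ≈ 4.738×10⁶ m/s.
T = 2πm/(|q|B) = 2π(4.983×10⁻²⁷)/((3.204×10⁻¹⁹)(0.0160)) ≈ 6.107×10⁻⁶ s.
pitch = v∥ T = (4.738×10⁶)(6.107×10⁻⁶) ≈ 28.9 m.

p ≈ 28.9 m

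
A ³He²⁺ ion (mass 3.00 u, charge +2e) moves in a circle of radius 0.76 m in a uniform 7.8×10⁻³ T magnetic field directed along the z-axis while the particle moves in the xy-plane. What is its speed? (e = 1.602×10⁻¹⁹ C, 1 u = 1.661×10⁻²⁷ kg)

From |q|vB = mv²/r, v = |q|Br/m.
v = (3.204×10⁻¹⁹)(7.8×10⁻³)(0.76)/4.983×10⁻²⁷ ≈ 3.8×10⁵ m/s.

v ≈ 3.8×10⁵ m/s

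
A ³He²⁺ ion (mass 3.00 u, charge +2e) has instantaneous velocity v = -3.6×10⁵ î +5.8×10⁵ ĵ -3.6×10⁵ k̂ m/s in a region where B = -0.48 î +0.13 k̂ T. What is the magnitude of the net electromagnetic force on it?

|F| ≈ 1.16×10⁻¹³ N

v×B = (7.54×10⁴, 2.20×10⁵, 2.78×10⁵) N/C.
F = q v×B = (3.204×10⁻¹⁹ C)·(7.54×10⁴, 2.20×10⁵, 2.78×10⁵) = (2.42×10⁻¹⁴, 7.04×10⁻¹⁴, 8.92×10⁻¹⁴) N.
|F| = 1.16×10⁻¹³ N.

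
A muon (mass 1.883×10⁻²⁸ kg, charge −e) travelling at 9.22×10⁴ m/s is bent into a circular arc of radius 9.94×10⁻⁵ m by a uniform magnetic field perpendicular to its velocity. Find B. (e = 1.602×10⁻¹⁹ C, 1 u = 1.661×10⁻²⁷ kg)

B ≈ 1.09 T

From |q|vB = mv²/r, B = mv/(|q|r).
B = (1.883×10⁻²⁸)(9.22×10⁴)/((1.602×10⁻¹⁹)(9.94×10⁻⁵)) ≈ 1.09 T.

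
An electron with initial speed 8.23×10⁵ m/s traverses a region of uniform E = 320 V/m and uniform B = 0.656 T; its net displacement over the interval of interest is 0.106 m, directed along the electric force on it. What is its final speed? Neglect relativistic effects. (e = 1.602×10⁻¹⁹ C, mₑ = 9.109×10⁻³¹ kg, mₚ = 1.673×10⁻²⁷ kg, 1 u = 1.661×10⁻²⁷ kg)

v_f ≈ 3.55×10⁶ m/s

B does no work; ΔKE = |q|E d.
½mv_f² = ½mv₀² + |q|Ed = ½(9.109×10⁻³¹)(8.23×10⁵)² + (1.602×10⁻¹⁹)(320)(0.106) ≈ 3.085×10⁻¹⁹ J + 5.434×10⁻¹⁸ J ≈ 5.742×10⁻¹⁸ J.
v_f = √(2·5.742×10⁻¹⁸/9.109×10⁻³¹) ≈ 3.55×10⁶ m/s.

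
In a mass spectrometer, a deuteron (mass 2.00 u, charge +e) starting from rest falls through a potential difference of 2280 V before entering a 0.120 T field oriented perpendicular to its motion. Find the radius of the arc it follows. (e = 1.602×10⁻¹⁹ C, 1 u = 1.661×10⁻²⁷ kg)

r ≈ 0.0810 m

Acceleration: |q|V = ½mv² ⇒ v = √(2|q|V/m) = √(2·1.602×10⁻¹⁹·2280/3.322×10⁻²⁷) ≈ 4.689×10⁵ m/s.
In the field: r = mv/(|q|B) = (3.322×10⁻²⁷)(4.689×10⁵)/((1.602×10⁻¹⁹)(0.120)) ≈ 0.0810 m.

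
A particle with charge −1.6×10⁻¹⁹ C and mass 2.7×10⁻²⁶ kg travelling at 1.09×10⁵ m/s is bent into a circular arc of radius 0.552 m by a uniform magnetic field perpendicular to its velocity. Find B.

From |q|vB = mv²/r, B = mv/(|q|r).
B = (2.7×10⁻²⁶)(1.09×10⁵)/((1.6×10⁻¹⁹)(0.552)) ≈ 0.0333 T.

B ≈ 0.0333 T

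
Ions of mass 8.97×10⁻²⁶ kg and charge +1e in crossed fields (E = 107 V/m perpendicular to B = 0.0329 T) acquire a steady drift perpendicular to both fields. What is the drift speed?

v_d ≈ 3250 m/s

In crossed fields the guiding centre drifts at v_d = |E×B|/B² = E/B, independent of charge and mass.
v_d = 107/0.0329 = 3250 m/s.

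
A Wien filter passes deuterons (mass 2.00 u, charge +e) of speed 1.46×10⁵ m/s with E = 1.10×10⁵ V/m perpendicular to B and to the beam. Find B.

B = 0.753 T

Balance of forces in the selector: qE = qvB ⇒ B = E/v.
B = 1.10×10⁵/1.46×10⁵ = 0.753 T.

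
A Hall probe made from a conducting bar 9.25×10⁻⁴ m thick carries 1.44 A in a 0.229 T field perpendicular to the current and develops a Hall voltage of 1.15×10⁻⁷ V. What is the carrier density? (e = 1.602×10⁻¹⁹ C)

n ≈ 1.94×10²⁸ m⁻³

From V_H = IB/(n e t), n = IB/(V_H e t).
n = (1.44)(0.229)/((1.15×10⁻⁷)(1.602×10⁻¹⁹)(9.25×10⁻⁴)) ≈ 1.94×10²⁸ m⁻³.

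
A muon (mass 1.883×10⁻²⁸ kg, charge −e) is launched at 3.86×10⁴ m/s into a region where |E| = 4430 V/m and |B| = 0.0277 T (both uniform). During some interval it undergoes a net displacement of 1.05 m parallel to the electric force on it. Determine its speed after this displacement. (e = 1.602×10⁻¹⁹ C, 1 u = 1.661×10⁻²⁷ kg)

v_f ≈ 2.81×10⁶ m/s

B does no work; ΔKE = |q|E d.
½mv_f² = ½mv₀² + |q|Ed = ½(1.883×10⁻²⁸)(3.86×10⁴)² + (1.602×10⁻¹⁹)(4430)(1.05) ≈ 1.403×10⁻¹⁹ J + 7.452×10⁻¹⁶ J ≈ 7.453×10⁻¹⁶ J.
v_f = √(2·7.453×10⁻¹⁶/1.883×10⁻²⁸) ≈ 2.81×10⁶ m/s.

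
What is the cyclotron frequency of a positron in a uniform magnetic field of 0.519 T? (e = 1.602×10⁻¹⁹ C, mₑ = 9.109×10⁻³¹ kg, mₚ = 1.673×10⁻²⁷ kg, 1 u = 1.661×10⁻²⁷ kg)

f = |q|B/(2πm).
f = (1.602×10⁻¹⁹)(0.519)/(2π·9.109×10⁻³¹) ≈ 1.45×10¹⁰ Hz.

f ≈ 1.45×10¹⁰ Hz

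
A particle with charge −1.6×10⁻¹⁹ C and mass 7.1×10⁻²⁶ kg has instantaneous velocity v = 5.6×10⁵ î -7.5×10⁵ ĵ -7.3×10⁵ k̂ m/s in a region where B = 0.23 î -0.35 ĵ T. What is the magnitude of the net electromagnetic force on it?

|F| ≈ 4.91×10⁻¹⁴ N

v×B = (-2.55×10⁵, -1.68×10⁵, -2.35×10⁴) N/C.
F = q v×B = (−1.6×10⁻¹⁹ C)·(-2.55×10⁵, -1.68×10⁵, -2.35×10⁴) = (4.09×10⁻¹⁴, 2.69×10⁻¹⁴, 3.76×10⁻¹⁵) N.
|F| = 4.91×10⁻¹⁴ N.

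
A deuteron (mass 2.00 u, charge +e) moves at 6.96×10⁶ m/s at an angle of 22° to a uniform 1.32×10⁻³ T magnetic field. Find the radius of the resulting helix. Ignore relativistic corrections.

v⊥ = v sinθ = 6.96×10⁶·sin22° ≈ 2.607×10⁶ m/s.
r = m v⊥/(|q|B) = (3.322×10⁻²⁷)(2.607×10⁶)/((1.602×10⁻¹⁹)(1.32×10⁻³)) ≈ 41.0 m.

r ≈ 41.0 m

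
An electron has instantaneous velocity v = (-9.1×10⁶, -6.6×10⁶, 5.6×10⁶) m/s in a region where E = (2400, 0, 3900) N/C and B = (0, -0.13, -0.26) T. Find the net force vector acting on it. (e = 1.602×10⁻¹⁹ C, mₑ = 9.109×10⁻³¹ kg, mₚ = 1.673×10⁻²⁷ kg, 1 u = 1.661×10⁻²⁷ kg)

F ≈ (-3.92×10⁻¹³, 3.79×10⁻¹³, -1.90×10⁻¹³) N

v×B = (2.44×10⁶, -2.37×10⁶, 1.18×10⁶) N/C.
E + v×B = (2.45×10⁶, -2.37×10⁶, 1.19×10⁶) N/C.
F = q(E + v×B) = (−1.602×10⁻¹⁹ C)·(2.45×10⁶, -2.37×10⁶, 1.19×10⁶) = (-3.92×10⁻¹³, 3.79×10⁻¹³, -1.90×10⁻¹³) N.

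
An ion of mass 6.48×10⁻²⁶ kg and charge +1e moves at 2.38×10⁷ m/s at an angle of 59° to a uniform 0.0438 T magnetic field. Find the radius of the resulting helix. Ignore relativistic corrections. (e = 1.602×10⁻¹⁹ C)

r ≈ 188 m

v⊥ = v sinθ = 2.38×10⁷·sin59° ≈ 2.040×10⁷ m/s.
r = m v⊥/(|q|B) = (6.48×10⁻²⁶)(2.040×10⁷)/((1.602×10⁻¹⁹)(0.0438)) ≈ 188 m.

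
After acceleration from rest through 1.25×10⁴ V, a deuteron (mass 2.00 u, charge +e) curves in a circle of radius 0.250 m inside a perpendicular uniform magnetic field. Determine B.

v = √(2|q|V/m) = √(2·1.602×10⁻¹⁹·1.25×10⁴/3.322×10⁻²⁷) ≈ 1.098×10⁶ m/s.
B = mv/(|q|r) = (3.322×10⁻²⁷)(1.098×10⁶)/((1.602×10⁻¹⁹)(0.250)) ≈ 0.0911 T.

B ≈ 0.0911 T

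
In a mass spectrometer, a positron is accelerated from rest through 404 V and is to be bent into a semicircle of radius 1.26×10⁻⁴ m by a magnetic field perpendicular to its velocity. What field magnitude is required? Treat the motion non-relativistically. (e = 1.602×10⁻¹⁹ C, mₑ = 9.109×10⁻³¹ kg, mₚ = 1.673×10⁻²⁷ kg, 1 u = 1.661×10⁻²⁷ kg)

v = √(2|q|V/m) = √(2·1.602×10⁻¹⁹·404/9.109×10⁻³¹) ≈ 1.192×10⁷ m/s.
B = mv/(|q|r) = (9.109×10⁻³¹)(1.192×10⁷)/((1.602×10⁻¹⁹)(1.26×10⁻⁴)) ≈ 0.538 T.

B ≈ 0.538 T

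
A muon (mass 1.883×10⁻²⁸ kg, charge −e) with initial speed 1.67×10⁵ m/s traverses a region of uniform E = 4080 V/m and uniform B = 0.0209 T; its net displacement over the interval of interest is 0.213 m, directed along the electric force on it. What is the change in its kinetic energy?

The magnetic force is always ⟂ v and does no work; only the electric force changes KE.
ΔKE = F_E · d = |q|E d = (1.602×10⁻¹⁹)(4080)(0.213) ≈ 1.39×10⁻¹⁶ J.

ΔKE ≈ 1.39×10⁻¹⁶ J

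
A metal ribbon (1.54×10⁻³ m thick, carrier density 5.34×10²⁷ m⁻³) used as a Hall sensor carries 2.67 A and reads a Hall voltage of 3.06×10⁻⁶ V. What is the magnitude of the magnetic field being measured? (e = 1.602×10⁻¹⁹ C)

From V_H = IB/(n e t), B = V_H n e t / I.
B = (3.06×10⁻⁶)(5.34×10²⁷)(1.602×10⁻¹⁹)(1.54×10⁻³)/2.67 ≈ 1.51 T.

B ≈ 1.51 T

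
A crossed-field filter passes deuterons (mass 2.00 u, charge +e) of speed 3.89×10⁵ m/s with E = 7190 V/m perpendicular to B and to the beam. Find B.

Balance of forces in the selector: qE = qvB ⇒ B = E/v.
B = 7190/3.89×10⁵ = 0.0185 T.

B = 0.0185 T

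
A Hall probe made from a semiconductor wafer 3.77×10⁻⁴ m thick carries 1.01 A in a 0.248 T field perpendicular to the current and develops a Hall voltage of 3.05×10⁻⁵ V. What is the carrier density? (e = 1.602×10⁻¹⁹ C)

n ≈ 1.36×10²⁶ m⁻³

From V_H = IB/(n e t), n = IB/(V_H e t).
n = (1.01)(0.248)/((3.05×10⁻⁵)(1.602×10⁻¹⁹)(3.77×10⁻⁴)) ≈ 1.36×10²⁶ m⁻³.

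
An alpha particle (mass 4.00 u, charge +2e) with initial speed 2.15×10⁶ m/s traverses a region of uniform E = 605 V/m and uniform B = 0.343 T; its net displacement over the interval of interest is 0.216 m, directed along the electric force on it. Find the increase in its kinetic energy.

The magnetic force is always ⟂ v and does no work; only the electric force changes KE.
ΔKE = F_E · d = |q|E d = (3.204×10⁻¹⁹)(605)(0.216) ≈ 4.19×10⁻¹⁷ J.

ΔKE ≈ 4.19×10⁻¹⁷ J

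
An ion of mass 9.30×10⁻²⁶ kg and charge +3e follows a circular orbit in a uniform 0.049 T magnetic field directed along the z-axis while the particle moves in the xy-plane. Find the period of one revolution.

The cyclotron period depends only on m, q, B: T = 2πm/(|q|B).
T = 2π(9.30×10⁻²⁶)/((4.806×10⁻¹⁹)(0.049)) ≈ 2.5×10⁻⁵ s.

T ≈ 2.5×10⁻⁵ s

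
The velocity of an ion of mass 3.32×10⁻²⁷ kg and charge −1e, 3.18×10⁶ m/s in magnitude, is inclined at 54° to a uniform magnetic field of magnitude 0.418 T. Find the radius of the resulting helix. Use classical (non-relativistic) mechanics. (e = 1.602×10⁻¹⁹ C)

v⊥ = v sinθ = 3.18×10⁶·sin54° ≈ 2.573×10⁶ m/s.
r = m v⊥/(|q|B) = (3.32×10⁻²⁷)(2.573×10⁶)/((1.602×10⁻¹⁹)(0.418)) ≈ 0.128 m.

r ≈ 0.128 m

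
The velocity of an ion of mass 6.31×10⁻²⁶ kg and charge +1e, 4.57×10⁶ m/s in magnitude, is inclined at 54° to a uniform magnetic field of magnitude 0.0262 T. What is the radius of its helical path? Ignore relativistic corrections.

r ≈ 55.6 m

v⊥ = v sinθ = 4.57×10⁶·sin54° ≈ 3.697×10⁶ m/s.
r = m v⊥/(|q|B) = (6.31×10⁻²⁶)(3.697×10⁶)/((1.602×10⁻¹⁹)(0.0262)) ≈ 55.6 m.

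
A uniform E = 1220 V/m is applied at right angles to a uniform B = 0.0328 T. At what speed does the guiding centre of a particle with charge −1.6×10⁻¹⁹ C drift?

v_d ≈ 3.72×10⁴ m/s

The E×B drift speed is v_d = E/B.
v_d = 1220/0.0328 = 3.72×10⁴ m/s.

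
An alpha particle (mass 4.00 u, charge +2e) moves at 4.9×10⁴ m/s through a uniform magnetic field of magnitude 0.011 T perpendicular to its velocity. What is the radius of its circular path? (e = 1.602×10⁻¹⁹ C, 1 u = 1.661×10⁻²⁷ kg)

The magnetic force provides the centripetal force: |q|vB = mv²/r.
r = mv/(|q|B) = (6.644×10⁻²⁷)(4.9×10⁴)/((3.204×10⁻¹⁹)(0.011)) ≈ 0.092 m.

r ≈ 0.092 m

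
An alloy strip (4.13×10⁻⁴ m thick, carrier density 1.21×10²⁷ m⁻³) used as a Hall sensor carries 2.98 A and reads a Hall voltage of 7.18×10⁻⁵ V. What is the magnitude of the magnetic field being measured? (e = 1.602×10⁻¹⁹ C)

B ≈ 1.93 T

From V_H = IB/(n e t), B = V_H n e t / I.
B = (7.18×10⁻⁵)(1.21×10²⁷)(1.602×10⁻¹⁹)(4.13×10⁻⁴)/2.98 ≈ 1.93 T.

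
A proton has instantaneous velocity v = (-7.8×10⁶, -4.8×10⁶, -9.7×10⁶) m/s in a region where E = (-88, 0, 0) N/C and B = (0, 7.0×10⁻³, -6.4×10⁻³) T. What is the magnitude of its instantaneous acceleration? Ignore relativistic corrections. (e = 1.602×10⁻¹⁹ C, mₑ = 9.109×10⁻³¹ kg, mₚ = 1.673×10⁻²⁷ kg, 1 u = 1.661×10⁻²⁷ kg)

v×B = (9.86×10⁴, -4.99×10⁴, -5.46×10⁴) N/C.
E + v×B = (9.85×10⁴, -4.99×10⁴, -5.46×10⁴) N/C.
F = q(E + v×B) = (1.602×10⁻¹⁹ C)·(9.85×10⁴, -4.99×10⁴, -5.46×10⁴) = (1.58×10⁻¹⁴, -8.00×10⁻¹⁵, -8.75×10⁻¹⁵) N.
|a| = |F|/m = 1.974×10⁻¹⁴/1.673×10⁻²⁷ ≈ 1.18×10¹³ m/s².

|a| ≈ 1.18×10¹³ m/s²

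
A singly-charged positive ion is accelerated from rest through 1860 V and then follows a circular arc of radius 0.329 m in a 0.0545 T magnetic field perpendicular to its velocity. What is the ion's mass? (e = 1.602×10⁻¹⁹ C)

m ≈ 1.38×10⁻²⁶ kg

Combine |q|V = ½mv² and r = mv/(|q|B): eliminate v to get m = qB²r²/(2V).
m = (1.602×10⁻¹⁹)(0.0545)²(0.329)²/(2·1860) ≈ 1.38×10⁻²⁶ kg.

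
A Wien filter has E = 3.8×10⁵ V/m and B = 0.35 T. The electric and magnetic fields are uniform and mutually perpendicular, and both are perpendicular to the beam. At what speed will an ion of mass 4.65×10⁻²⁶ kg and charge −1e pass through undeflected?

Straight-line motion ⇒ electric and magnetic forces cancel, so E = vB.
v = E/B = 3.8×10⁵/0.35 = 1.1×10⁶ m/s.

v = 1.1×10⁶ m/s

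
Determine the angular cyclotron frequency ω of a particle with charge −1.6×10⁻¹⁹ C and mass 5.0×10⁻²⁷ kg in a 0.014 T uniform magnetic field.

ω ≈ 4.5×10⁵ rad/s

ω = |q|B/m.
ω = (1.6×10⁻¹⁹)(0.014)/5.0×10⁻²⁷ ≈ 4.5×10⁵ rad/s.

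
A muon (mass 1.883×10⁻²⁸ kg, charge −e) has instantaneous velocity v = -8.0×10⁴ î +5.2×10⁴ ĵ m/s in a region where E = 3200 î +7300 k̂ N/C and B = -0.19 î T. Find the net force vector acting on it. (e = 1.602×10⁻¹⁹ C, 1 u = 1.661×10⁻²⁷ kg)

F ≈ (-5.13×10⁻¹⁶, 0, -2.75×10⁻¹⁵) N

v×B = (0, 0, 9880) N/C.
E + v×B = (3200, 0, 1.72×10⁴) N/C.
F = q(E + v×B) = (−1.602×10⁻¹⁹ C)·(3200, 0, 1.72×10⁴) = (-5.13×10⁻¹⁶, 0, -2.75×10⁻¹⁵) N.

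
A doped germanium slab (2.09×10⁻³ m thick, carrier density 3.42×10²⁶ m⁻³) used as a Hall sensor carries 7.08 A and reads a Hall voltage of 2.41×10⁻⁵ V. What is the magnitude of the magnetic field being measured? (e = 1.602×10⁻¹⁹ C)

From V_H = IB/(n e t), B = V_H n e t / I.
B = (2.41×10⁻⁵)(3.42×10²⁶)(1.602×10⁻¹⁹)(2.09×10⁻³)/7.08 ≈ 0.390 T.

B ≈ 0.390 T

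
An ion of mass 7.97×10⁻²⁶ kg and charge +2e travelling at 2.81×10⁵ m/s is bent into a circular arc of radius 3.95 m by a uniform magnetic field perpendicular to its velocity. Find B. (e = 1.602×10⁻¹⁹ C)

B ≈ 0.0177 T

From |q|vB = mv²/r, B = mv/(|q|r).
B = (7.97×10⁻²⁶)(2.81×10⁵)/((3.204×10⁻¹⁹)(3.95)) ≈ 0.0177 T.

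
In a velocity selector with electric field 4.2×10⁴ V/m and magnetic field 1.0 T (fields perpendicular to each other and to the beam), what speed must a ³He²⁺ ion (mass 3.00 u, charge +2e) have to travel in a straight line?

For undeflected motion the electric and magnetic forces balance: qE = qvB.
v = E/B = 4.2×10⁴/1.0 = 4.2×10⁴ m/s.

v = 4.2×10⁴ m/s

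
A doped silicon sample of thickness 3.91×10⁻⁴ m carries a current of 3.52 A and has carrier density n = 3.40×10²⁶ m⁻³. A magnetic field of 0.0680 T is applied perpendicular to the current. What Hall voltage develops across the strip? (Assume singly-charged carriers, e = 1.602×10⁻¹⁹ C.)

V_H = IB/(n e t).
V_H = (3.52)(0.0680)/((3.40×10²⁶)(1.602×10⁻¹⁹)(3.91×10⁻⁴)) ≈ 1.12×10⁻⁵ V.

V_H ≈ 1.12×10⁻⁵ V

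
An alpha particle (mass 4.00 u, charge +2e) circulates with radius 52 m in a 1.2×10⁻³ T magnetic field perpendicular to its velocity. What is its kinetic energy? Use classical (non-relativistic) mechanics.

KE ≈ 3.0×10⁻¹⁴ J

v = |q|Br/m, then KE = ½mv² = (qBr)²/(2m).
v = (3.204×10⁻¹⁹)(1.2×10⁻³)(52)/6.644×10⁻²⁷ ≈ 3.009×10⁶ m/s.
KE = ½(6.644×10⁻²⁷)(3.009×10⁶)² ≈ 3.0×10⁻¹⁴ J.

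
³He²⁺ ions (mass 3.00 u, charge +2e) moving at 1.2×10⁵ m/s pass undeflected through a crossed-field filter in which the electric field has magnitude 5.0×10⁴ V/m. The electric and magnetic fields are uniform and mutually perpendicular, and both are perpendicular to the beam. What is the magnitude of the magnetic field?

B = 0.42 T

Balance of forces in the selector: qE = qvB ⇒ B = E/v.
B = 5.0×10⁴/1.2×10⁵ = 0.42 T.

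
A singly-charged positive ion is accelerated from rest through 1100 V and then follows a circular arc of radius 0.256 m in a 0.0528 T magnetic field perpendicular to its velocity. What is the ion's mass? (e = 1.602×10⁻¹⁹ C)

m ≈ 1.33×10⁻²⁶ kg

Combine |q|V = ½mv² and r = mv/(|q|B): eliminate v to get m = qB²r²/(2V).
m = (1.602×10⁻¹⁹)(0.0528)²(0.256)²/(2·1100) ≈ 1.33×10⁻²⁶ kg.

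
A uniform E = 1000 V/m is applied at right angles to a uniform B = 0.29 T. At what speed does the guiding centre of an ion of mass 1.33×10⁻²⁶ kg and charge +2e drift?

The E×B drift speed is v_d = E/B.
v_d = 1000/0.29 = 3400 m/s.

v_d ≈ 3400 m/s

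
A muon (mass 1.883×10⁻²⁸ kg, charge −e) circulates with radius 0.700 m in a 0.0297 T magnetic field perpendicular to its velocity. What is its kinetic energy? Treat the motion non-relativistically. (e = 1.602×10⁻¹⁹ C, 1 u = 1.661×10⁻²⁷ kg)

KE ≈ 1.84×10⁵ eV

v = |q|Br/m, then KE = ½mv² = (qBr)²/(2m).
v = (1.602×10⁻¹⁹)(0.0297)(0.700)/1.883×10⁻²⁸ ≈ 1.769×10⁷ m/s.
KE = ½(1.883×10⁻²⁸)(1.769×10⁷)² ≈ 2.95×10⁻¹⁴ J = 1.84×10⁵ eV.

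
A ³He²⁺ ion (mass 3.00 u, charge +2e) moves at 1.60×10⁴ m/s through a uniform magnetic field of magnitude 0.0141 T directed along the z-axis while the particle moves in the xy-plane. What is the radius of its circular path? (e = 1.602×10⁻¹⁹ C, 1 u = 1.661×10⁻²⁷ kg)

r ≈ 0.0176 m

The magnetic force provides the centripetal force: |q|vB = mv²/r.
r = mv/(|q|B) = (4.983×10⁻²⁷)(1.60×10⁴)/((3.204×10⁻¹⁹)(0.0141)) ≈ 0.0176 m.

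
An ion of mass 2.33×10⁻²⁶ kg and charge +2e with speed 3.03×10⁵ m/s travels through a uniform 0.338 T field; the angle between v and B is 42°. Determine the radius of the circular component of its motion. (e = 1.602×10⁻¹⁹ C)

r ≈ 0.0436 m

v⊥ = v sinθ = 3.03×10⁵·sin42° ≈ 2.027×10⁵ m/s.
r = m v⊥/(|q|B) = (2.33×10⁻²⁶)(2.027×10⁵)/((3.204×10⁻¹⁹)(0.338)) ≈ 0.0436 m.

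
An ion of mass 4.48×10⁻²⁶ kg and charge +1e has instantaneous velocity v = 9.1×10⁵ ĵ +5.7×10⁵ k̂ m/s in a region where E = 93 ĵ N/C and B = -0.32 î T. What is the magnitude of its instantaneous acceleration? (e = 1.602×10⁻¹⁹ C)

v×B = (0, -1.82×10⁵, 2.91×10⁵) N/C.
E + v×B = (0, -1.82×10⁵, 2.91×10⁵) N/C.
F = q(E + v×B) = (1.602×10⁻¹⁹ C)·(0, -1.82×10⁵, 2.91×10⁵) = (0, -2.92×10⁻¹⁴, 4.67×10⁻¹⁴) N.
|a| = |F|/m = 5.504×10⁻¹⁴/4.48×10⁻²⁶ ≈ 1.23×10¹² m/s².

|a| ≈ 1.23×10¹² m/s²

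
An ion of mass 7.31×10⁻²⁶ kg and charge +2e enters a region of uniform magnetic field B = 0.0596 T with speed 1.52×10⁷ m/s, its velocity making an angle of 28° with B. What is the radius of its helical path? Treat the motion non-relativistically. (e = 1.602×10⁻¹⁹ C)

r ≈ 27.3 m

v⊥ = v sinθ = 1.52×10⁷·sin28° ≈ 7.136×10⁶ m/s.
r = m v⊥/(|q|B) = (7.31×10⁻²⁶)(7.136×10⁶)/((3.204×10⁻¹⁹)(0.0596)) ≈ 27.3 m.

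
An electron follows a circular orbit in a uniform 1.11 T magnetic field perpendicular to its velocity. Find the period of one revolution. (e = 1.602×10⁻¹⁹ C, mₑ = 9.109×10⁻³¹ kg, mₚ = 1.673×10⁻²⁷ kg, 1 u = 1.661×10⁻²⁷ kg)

The cyclotron period depends only on m, q, B: T = 2πm/(|q|B).
T = 2π(9.109×10⁻³¹)/((1.602×10⁻¹⁹)(1.11)) ≈ 3.22×10⁻¹¹ s.

T ≈ 3.22×10⁻¹¹ s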